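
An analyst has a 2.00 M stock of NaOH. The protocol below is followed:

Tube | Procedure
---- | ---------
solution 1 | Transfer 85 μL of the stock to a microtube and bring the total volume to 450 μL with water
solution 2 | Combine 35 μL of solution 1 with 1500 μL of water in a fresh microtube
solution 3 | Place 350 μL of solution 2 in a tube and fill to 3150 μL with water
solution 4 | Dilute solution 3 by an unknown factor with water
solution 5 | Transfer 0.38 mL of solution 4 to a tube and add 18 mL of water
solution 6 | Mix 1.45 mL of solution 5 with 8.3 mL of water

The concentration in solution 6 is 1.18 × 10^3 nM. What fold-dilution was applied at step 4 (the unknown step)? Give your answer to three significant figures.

2.49-fold

Step 1: 85 μL brought to 450 μL → factor 450/85 = 5.2941
Step 2: 35 μL + 1500 μL = 1535 μL total → factor 1535/35 = 43.857
Step 3: 350 μL brought to 3150 μL → factor 3150/350 = 9
Step 4: unknown factor x
Step 5: 0.38 mL + 18 mL = 18.38 mL total → factor 18.38/0.38 = 48.368
Step 6: 1.45 mL + 8.3 mL = 9.75 mL total → factor 9.75/1.45 = 6.7241
Product of known-step factors = 6.7963 × 10^5
Overall factor = 2.00 M / (1.18 × 10^3 nM) = 1.6949 × 10^6
x = 1.6949 × 10^6 / 6.7963 × 10^5 = 2.49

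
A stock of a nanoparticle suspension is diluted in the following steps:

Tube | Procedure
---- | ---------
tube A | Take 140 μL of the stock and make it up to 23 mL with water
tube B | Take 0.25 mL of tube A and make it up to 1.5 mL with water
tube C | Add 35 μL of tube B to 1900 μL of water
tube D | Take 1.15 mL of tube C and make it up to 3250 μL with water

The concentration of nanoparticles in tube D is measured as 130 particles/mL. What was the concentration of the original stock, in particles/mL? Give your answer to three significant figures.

Step 1: 140 μL brought to 23 mL → factor 23000/140 = 164.29
Step 2: 0.25 mL brought to 1.5 mL → factor 1.5/0.25 = 6
Step 3: 35 μL + 1900 μL = 1935 μL total → factor 1935/35 = 55.286
Step 4: 1.15 mL brought to 3250 μL → factor 3.25/1.15 = 2.8261
Overall dilution factor = 164.29 × 6 × 55.286 × 2.8261 = 1.5401 × 10^5
Stock = 130 particles/mL × 1.5401 × 10^5 = 2.00 × 10^7 particles/mL

2.00 × 10^7 particles/mL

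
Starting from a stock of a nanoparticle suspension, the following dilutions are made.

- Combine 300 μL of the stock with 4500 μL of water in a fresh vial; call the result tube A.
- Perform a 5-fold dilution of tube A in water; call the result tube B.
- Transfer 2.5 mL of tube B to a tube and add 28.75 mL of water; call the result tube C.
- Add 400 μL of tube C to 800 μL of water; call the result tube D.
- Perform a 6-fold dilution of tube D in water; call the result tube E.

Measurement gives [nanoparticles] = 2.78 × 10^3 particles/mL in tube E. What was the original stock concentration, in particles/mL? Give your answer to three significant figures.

Step 1: 300 μL + 4500 μL = 4800 μL total → factor 4800/300 = 16
Step 2: 5-fold → factor 5
Step 3: 2.5 mL + 28.75 mL = 31.25 mL total → factor 31.25/2.5 = 12.5
Step 4: 400 μL + 800 μL = 1200 μL total → factor 1200/400 = 3
Step 5: 6-fold → factor 6
Overall dilution factor = 16 × 5 × 12.5 × 3 × 6 = 18000
Stock = 2.78 × 10^3 particles/mL × 18000 = 5.00 × 10^7 particles/mL

5.00 × 10^7 particles/mL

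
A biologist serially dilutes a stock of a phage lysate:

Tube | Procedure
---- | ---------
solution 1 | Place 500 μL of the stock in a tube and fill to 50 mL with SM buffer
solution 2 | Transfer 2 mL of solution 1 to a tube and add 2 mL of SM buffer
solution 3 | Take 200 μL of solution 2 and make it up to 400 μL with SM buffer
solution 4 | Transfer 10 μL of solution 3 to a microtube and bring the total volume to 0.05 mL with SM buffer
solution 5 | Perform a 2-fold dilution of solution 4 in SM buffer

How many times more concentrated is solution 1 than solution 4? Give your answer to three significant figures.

Step 1: 500 μL brought to 50 mL → factor 50000/500 = 100
Step 2: 2 mL + 2 mL = 4 mL total → factor 4/2 = 2
Step 3: 200 μL brought to 400 μL → factor 400/200 = 2
Step 4: 10 μL brought to 0.05 mL → factor 50/10 = 5
Dilution factor to solution 1 = 100; to solution 4 = 2000
[solution 1]/[solution 4] = (factor to solution 4)/(factor to solution 1) = 2000/100 = 20.0

20.0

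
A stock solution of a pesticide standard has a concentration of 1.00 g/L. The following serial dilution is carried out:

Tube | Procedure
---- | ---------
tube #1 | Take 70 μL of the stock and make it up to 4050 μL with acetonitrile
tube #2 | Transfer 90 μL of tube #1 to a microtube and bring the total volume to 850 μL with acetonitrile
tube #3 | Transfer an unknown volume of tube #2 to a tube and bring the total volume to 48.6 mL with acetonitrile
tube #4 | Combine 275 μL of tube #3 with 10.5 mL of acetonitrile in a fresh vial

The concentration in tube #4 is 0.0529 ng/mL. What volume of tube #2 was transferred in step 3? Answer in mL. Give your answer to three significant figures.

0.0550 mL

Step 1: 70 μL brought to 4050 μL → factor 4050/70 = 57.857
Step 2: 90 μL brought to 850 μL → factor 850/90 = 9.4444
Step 3: v brought to 48.6 mL → factor = 48.6 mL/v
Step 4: 275 μL + 10.5 mL = 10775 μL total → factor 10775/275 = 39.182
Product of known-step factors = 21410
Overall factor = 1.00 g/L / (0.0529 ng/mL) = 1.8904 × 10^7
Step-3 factor = 1.8904 × 10^7 / 21410 = 882.93
v = 48.6 mL / 882.93 = 0.0550 mL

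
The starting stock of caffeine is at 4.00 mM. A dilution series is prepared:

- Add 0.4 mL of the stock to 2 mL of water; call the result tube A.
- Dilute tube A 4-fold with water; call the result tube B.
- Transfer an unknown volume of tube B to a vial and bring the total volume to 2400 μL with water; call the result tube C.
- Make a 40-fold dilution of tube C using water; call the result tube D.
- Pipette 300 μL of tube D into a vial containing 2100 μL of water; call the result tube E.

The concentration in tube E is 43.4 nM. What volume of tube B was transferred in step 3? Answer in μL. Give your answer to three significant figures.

Step 1: 0.4 mL + 2 mL = 2.4 mL total → factor 2.4/0.4 = 6
Step 2: 4-fold → factor 4
Step 3: v brought to 2400 μL → factor = 2400 μL/v
Step 4: 40-fold → factor 40
Step 5: 300 μL + 2100 μL = 2400 μL total → factor 2400/300 = 8
Product of known-step factors = 7680
Overall factor = 4.00 mM / (43.4 nM) = 92166
Step-3 factor = 92166 / 7680 = 12.001
v = 2400 μL / 12.001 = 200 μL

200 μL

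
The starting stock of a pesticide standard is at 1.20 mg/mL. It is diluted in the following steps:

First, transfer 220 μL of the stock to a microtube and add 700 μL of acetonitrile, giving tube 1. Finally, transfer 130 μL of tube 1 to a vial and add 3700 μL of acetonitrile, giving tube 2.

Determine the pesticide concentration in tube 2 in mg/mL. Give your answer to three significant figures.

Step 1: 220 μL + 700 μL = 920 μL total → factor 920/220 = 4.1818
Step 2: 130 μL + 3700 μL = 3830 μL total → factor 3830/130 = 29.462
Overall dilution factor = 4.1818 × 29.462 = 123.2
Final = 1.20 mg/mL / 123.2 = 0.00974 mg/mL

0.00974 mg/mL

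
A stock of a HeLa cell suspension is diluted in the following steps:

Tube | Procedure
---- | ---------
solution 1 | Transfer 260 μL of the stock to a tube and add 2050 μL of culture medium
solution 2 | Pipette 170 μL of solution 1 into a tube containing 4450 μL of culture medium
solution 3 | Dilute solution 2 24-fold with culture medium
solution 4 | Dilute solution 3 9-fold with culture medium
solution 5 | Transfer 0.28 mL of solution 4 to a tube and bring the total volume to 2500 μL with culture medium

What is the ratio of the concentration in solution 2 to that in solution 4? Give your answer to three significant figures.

216

Step 1: 260 μL + 2050 μL = 2310 μL total → factor 2310/260 = 8.8846
Step 2: 170 μL + 4450 μL = 4620 μL total → factor 4620/170 = 27.176
Step 3: 24-fold → factor 24
Step 4: 9-fold → factor 9
Dilution factor to solution 2 = 241.45; to solution 4 = 52154
[solution 2]/[solution 4] = (factor to solution 4)/(factor to solution 2) = 52154/241.45 = 216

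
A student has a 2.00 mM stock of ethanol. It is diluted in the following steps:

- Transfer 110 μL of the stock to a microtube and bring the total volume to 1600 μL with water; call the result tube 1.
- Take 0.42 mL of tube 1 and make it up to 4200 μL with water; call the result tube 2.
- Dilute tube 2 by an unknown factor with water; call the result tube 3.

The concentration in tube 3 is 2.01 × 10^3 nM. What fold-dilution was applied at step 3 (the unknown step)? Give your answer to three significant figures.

Step 1: 110 μL brought to 1600 μL → factor 1600/110 = 14.545
Step 2: 0.42 mL brought to 4200 μL → factor 4.2/0.42 = 10
Step 3: unknown factor x
Product of known-step factors = 145.45
Overall factor = 2.00 mM / (2.01 × 10^3 nM) = 995.02
x = 995.02 / 145.45 = 6.84

6.84-fold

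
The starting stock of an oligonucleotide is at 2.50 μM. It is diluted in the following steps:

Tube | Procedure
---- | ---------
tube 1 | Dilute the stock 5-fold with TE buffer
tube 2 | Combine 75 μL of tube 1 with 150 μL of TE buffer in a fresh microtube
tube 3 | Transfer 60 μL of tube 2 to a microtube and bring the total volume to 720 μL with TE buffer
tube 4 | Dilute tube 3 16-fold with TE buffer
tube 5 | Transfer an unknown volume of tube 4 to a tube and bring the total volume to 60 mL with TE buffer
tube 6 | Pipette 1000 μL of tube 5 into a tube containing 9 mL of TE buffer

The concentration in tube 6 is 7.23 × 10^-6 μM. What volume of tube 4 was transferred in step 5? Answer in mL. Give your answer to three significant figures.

5.00 mL

Step 1: 5-fold → factor 5
Step 2: 75 μL + 150 μL = 225 μL total → factor 225/75 = 3
Step 3: 60 μL brought to 720 μL → factor 720/60 = 12
Step 4: 16-fold → factor 16
Step 5: v brought to 60 mL → factor = 60 mL/v
Step 6: 1000 μL + 9 mL = 10000 μL total → factor 10000/1000 = 10
Product of known-step factors = 28800
Overall factor = 2.50 μM / (7.23 × 10^-6 μM) = 3.4578 × 10^5
Step-5 factor = 3.4578 × 10^5 / 28800 = 12.006
v = 60 mL / 12.006 = 5.00 mL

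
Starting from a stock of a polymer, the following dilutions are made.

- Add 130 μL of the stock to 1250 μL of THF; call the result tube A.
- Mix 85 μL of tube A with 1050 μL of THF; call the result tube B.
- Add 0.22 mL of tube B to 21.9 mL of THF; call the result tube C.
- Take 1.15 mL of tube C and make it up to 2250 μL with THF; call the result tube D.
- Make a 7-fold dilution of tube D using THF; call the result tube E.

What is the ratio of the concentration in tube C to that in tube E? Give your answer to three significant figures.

Step 1: 130 μL + 1250 μL = 1380 μL total → factor 1380/130 = 10.615
Step 2: 85 μL + 1050 μL = 1135 μL total → factor 1135/85 = 13.353
Step 3: 0.22 mL + 21.9 mL = 22.12 mL total → factor 22.12/0.22 = 100.55
Step 4: 1.15 mL brought to 2250 μL → factor 2.25/1.15 = 1.9565
Step 5: 7-fold → factor 7
Dilution factor to tube C = 14252; to tube E = 1.9519 × 10^5
[tube C]/[tube E] = (factor to tube E)/(factor to tube C) = 1.9519 × 10^5/14252 = 13.7

13.7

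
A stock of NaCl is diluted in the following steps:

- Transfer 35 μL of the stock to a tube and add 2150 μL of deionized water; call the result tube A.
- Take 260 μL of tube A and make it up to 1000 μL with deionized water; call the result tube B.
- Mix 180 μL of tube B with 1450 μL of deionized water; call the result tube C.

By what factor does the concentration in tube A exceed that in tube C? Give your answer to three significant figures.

Step 1: 35 μL + 2150 μL = 2185 μL total → factor 2185/35 = 62.429
Step 2: 260 μL brought to 1000 μL → factor 1000/260 = 3.8462
Step 3: 180 μL + 1450 μL = 1630 μL total → factor 1630/180 = 9.0556
Dilution factor to tube A = 62.429; to tube C = 2174.3
[tube A]/[tube C] = (factor to tube C)/(factor to tube A) = 2174.3/62.429 = 34.8

34.8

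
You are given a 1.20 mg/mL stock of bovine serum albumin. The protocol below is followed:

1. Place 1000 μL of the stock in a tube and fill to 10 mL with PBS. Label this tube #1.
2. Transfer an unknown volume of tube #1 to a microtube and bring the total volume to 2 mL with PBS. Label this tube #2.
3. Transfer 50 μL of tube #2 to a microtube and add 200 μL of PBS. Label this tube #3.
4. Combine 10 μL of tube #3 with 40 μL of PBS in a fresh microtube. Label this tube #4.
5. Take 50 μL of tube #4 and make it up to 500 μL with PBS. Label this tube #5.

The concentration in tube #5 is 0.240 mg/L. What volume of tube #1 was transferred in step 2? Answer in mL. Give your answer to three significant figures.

Step 1: 1000 μL brought to 10 mL → factor 10000/1000 = 10
Step 2: v brought to 2 mL → factor = 2 mL/v
Step 3: 50 μL + 200 μL = 250 μL total → factor 250/50 = 5
Step 4: 10 μL + 40 μL = 50 μL total → factor 50/10 = 5
Step 5: 50 μL brought to 500 μL → factor 500/50 = 10
Product of known-step factors = 2500
Overall factor = 1.20 mg/mL / (0.240 mg/L) = 5000
Step-2 factor = 5000 / 2500 = 2
v = 2 mL / 2 = 1.00 mL

1.00 mL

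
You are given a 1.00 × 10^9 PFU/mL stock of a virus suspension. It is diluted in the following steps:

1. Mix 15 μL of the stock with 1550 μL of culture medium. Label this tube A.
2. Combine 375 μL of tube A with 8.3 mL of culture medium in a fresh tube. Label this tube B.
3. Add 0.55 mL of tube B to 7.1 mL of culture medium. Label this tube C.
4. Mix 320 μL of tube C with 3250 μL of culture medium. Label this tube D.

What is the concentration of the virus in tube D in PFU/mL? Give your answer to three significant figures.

2.67 × 10^3 PFU/mL

Step 1: 15 μL + 1550 μL = 1565 μL total → factor 1565/15 = 104.33
Step 2: 375 μL + 8.3 mL = 8675 μL total → factor 8675/375 = 23.133
Step 3: 0.55 mL + 7.1 mL = 7.65 mL total → factor 7.65/0.55 = 13.909
Step 4: 320 μL + 3250 μL = 3570 μL total → factor 3570/320 = 11.156
Overall dilution factor = 104.33 × 23.133 × 13.909 × 11.156 = 3.7452 × 10^5
Final = 1.00 × 10^9 PFU/mL / 3.7452 × 10^5 = 2.67 × 10^3 PFU/mL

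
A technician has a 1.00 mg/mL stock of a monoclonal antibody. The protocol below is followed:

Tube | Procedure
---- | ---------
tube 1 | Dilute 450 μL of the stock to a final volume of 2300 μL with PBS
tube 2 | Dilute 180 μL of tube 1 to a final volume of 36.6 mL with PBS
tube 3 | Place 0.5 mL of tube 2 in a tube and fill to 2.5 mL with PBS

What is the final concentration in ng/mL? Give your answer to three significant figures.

Step 1: 450 μL brought to 2300 μL → factor 2300/450 = 5.1111
Step 2: 180 μL brought to 36.6 mL → factor 36600/180 = 203.33
Step 3: 0.5 mL brought to 2.5 mL → factor 2.5/0.5 = 5
Overall dilution factor = 5.1111 × 203.33 × 5 = 5196.3
Final = 1.00 mg/mL / 5196.3 = 0.0001924 mg/mL = 192 ng/mL

192 ng/mL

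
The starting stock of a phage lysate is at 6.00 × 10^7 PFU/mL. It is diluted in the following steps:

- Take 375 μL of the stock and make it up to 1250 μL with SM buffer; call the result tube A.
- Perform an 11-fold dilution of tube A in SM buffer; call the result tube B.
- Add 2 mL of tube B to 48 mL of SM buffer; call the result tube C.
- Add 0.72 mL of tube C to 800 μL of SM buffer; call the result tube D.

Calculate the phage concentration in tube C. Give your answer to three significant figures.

Step 1: 375 μL brought to 1250 μL → factor 1250/375 = 3.3333
Step 2: 11-fold → factor 11
Step 3: 2 mL + 48 mL = 50 mL total → factor 50/2 = 25
Dilution factor through tube C = 3.3333 × 11 × 25 = 916.67
[tube C] = 6.00 × 10^7 PFU/mL / 916.67 = 6.55 × 10^4 PFU/mL

6.55 × 10^4 PFU/mL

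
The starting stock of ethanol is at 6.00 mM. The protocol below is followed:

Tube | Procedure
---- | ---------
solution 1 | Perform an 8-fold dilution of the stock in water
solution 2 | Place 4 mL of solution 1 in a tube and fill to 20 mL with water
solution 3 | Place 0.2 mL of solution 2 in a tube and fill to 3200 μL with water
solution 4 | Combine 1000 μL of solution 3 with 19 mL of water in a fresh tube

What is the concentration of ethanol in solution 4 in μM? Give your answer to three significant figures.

Step 1: 8-fold → factor 8
Step 2: 4 mL brought to 20 mL → factor 20/4 = 5
Step 3: 0.2 mL brought to 3200 μL → factor 3.2/0.2 = 16
Step 4: 1000 μL + 19 mL = 20000 μL total → factor 20000/1000 = 20
Overall dilution factor = 8 × 5 × 16 × 20 = 12800
Final = 6.00 mM / 12800 = 0.0004687 mM = 0.469 μM

0.469 μM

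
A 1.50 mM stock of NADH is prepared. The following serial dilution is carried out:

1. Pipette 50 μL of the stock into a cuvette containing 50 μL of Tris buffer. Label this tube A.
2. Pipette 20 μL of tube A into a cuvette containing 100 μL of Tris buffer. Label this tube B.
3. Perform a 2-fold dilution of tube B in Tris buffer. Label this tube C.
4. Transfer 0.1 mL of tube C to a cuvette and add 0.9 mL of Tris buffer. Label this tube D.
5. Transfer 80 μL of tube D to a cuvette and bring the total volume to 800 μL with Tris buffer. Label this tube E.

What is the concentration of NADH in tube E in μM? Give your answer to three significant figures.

0.625 μM

Step 1: 50 μL + 50 μL = 100 μL total → factor 100/50 = 2
Step 2: 20 μL + 100 μL = 120 μL total → factor 120/20 = 6
Step 3: 2-fold → factor 2
Step 4: 0.1 mL + 0.9 mL = 1 mL total → factor 1/0.1 = 10
Step 5: 80 μL brought to 800 μL → factor 800/80 = 10
Overall dilution factor = 2 × 6 × 2 × 10 × 10 = 2400
Final = 1.50 mM / 2400 = 0.0006250 mM = 0.625 μM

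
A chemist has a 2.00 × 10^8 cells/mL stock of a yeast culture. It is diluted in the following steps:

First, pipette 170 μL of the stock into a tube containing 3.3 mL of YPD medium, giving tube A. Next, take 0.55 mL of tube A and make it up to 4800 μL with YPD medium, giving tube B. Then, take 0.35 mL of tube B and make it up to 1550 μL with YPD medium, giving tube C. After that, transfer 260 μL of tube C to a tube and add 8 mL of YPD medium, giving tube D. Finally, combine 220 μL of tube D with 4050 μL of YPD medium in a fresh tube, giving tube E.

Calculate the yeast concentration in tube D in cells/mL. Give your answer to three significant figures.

Step 1: 170 μL + 3.3 mL = 3470 μL total → factor 3470/170 = 20.412
Step 2: 0.55 mL brought to 4800 μL → factor 4.8/0.55 = 8.7273
Step 3: 0.35 mL brought to 1550 μL → factor 1.55/0.35 = 4.4286
Step 4: 260 μL + 8 mL = 8260 μL total → factor 8260/260 = 31.769
Dilution factor through tube D = 20.412 × 8.7273 × 4.4286 × 31.769 = 25063
[tube D] = 2.00 × 10^8 cells/mL / 25063 = 7.98 × 10^3 cells/mL

7.98 × 10^3 cells/mL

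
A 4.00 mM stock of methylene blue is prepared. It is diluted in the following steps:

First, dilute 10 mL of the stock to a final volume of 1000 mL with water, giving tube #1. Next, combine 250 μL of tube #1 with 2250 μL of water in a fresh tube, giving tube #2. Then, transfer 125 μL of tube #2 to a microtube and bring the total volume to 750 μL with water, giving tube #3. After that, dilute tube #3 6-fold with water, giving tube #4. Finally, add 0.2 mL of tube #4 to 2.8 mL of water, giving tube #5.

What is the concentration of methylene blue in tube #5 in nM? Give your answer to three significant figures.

7.41 nM

Step 1: 10 mL brought to 1000 mL → factor 1000/10 = 100
Step 2: 250 μL + 2250 μL = 2500 μL total → factor 2500/250 = 10
Step 3: 125 μL brought to 750 μL → factor 750/125 = 6
Step 4: 6-fold → factor 6
Step 5: 0.2 mL + 2.8 mL = 3 mL total → factor 3/0.2 = 15
Overall dilution factor = 100 × 10 × 6 × 6 × 15 = 5.4 × 10^5
Final = 4.00 mM / 5.4 × 10^5 = 7.407 × 10^-6 mM = 7.41 nM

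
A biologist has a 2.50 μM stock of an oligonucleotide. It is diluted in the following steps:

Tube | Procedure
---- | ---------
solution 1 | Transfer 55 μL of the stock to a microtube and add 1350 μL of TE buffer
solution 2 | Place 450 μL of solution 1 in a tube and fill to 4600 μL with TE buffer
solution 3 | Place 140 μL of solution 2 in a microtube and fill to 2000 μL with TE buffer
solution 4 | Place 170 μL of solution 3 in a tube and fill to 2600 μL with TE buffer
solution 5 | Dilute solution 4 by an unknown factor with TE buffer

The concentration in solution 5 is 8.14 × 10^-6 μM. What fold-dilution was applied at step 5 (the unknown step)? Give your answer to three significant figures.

5.38-fold

Step 1: 55 μL + 1350 μL = 1405 μL total → factor 1405/55 = 25.545
Step 2: 450 μL brought to 4600 μL → factor 4600/450 = 10.222
Step 3: 140 μL brought to 2000 μL → factor 2000/140 = 14.286
Step 4: 170 μL brought to 2600 μL → factor 2600/170 = 15.294
Step 5: unknown factor x
Product of known-step factors = 57054
Overall factor = 2.50 μM / (8.14 × 10^-6 μM) = 3.0713 × 10^5
x = 3.0713 × 10^5 / 57054 = 5.38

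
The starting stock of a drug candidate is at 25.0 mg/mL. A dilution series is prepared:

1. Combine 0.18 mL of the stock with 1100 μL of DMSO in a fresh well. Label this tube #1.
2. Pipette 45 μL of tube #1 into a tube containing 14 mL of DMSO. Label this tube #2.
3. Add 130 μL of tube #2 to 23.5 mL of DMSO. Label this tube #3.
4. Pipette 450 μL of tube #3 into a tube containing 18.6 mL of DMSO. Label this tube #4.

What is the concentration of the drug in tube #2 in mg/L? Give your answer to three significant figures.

11.3 mg/L

Step 1: 0.18 mL + 1100 μL = 1.28 mL total → factor 1.28/0.18 = 7.1111
Step 2: 45 μL + 14 mL = 14045 μL total → factor 14045/45 = 312.11
Dilution factor through tube #2 = 7.1111 × 312.11 = 2219.5
[tube #2] = 25.0 mg/mL / 2219.5 = 0.01126 mg/mL = 11.3 mg/L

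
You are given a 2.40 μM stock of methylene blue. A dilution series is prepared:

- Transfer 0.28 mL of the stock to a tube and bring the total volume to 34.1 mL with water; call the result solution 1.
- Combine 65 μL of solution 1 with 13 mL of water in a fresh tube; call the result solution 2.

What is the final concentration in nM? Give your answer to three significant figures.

Step 1: 0.28 mL brought to 34.1 mL → factor 34.1/0.28 = 121.79
Step 2: 65 μL + 13 mL = 13065 μL total → factor 13065/65 = 201
Overall dilution factor = 121.79 × 201 = 24479
Final = 2.40 μM / 24479 = 9.804 × 10^-5 μM = 0.0980 nM

0.0980 nM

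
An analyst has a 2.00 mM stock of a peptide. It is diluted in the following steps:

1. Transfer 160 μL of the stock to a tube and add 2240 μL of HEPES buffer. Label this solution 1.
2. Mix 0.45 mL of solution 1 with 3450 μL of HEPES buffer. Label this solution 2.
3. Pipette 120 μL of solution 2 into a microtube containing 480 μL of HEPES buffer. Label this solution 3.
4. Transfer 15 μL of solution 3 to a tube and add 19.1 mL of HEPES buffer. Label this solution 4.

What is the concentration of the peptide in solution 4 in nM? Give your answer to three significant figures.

Step 1: 160 μL + 2240 μL = 2400 μL total → factor 2400/160 = 15
Step 2: 0.45 mL + 3450 μL = 3.9 mL total → factor 3.9/0.45 = 8.6667
Step 3: 120 μL + 480 μL = 600 μL total → factor 600/120 = 5
Step 4: 15 μL + 19.1 mL = 19115 μL total → factor 19115/15 = 1274.3
Overall dilution factor = 15 × 8.6667 × 5 × 1274.3 = 8.2832 × 10^5
Final = 2.00 mM / 8.2832 × 10^5 = 2.415 × 10^-6 mM = 2.41 nM

2.41 nM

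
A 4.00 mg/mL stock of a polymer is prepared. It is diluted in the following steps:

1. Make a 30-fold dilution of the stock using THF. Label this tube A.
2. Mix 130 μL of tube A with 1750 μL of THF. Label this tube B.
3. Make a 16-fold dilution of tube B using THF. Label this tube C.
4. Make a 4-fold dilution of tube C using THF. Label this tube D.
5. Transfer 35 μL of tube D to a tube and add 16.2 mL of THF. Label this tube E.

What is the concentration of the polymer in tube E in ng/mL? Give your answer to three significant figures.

0.311 ng/mL

Step 1: 30-fold → factor 30
Step 2: 130 μL + 1750 μL = 1880 μL total → factor 1880/130 = 14.462
Step 3: 16-fold → factor 16
Step 4: 4-fold → factor 4
Step 5: 35 μL + 16.2 mL = 16235 μL total → factor 16235/35 = 463.86
Overall dilution factor = 30 × 14.462 × 16 × 4 × 463.86 = 1.288 × 10^7
Final = 4.00 mg/mL / 1.288 × 10^7 = 3.106 × 10^-7 mg/mL = 0.311 ng/mL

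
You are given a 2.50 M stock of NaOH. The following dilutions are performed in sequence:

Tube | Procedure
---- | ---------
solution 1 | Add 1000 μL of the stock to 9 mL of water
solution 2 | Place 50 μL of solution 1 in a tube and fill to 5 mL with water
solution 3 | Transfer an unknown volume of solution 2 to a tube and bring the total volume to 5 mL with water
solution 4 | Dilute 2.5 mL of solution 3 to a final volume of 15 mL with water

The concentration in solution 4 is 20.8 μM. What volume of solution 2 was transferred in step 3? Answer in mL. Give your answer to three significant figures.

Step 1: 1000 μL + 9 mL = 10000 μL total → factor 10000/1000 = 10
Step 2: 50 μL brought to 5 mL → factor 5000/50 = 100
Step 3: v brought to 5 mL → factor = 5 mL/v
Step 4: 2.5 mL brought to 15 mL → factor 15/2.5 = 6
Product of known-step factors = 6000
Overall factor = 2.50 M / (20.8 μM) = 1.2019 × 10^5
Step-3 factor = 1.2019 × 10^5 / 6000 = 20.032
v = 5 mL / 20.032 = 0.250 mL

0.250 mL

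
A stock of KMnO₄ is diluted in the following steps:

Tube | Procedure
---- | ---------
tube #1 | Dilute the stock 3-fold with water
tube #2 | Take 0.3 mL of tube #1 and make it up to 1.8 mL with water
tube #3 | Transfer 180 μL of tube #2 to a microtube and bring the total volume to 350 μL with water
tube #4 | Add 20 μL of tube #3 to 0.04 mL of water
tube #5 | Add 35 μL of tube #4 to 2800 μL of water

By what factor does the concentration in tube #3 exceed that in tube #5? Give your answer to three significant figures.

243

Step 1: 3-fold → factor 3
Step 2: 0.3 mL brought to 1.8 mL → factor 1.8/0.3 = 6
Step 3: 180 μL brought to 350 μL → factor 350/180 = 1.9444
Step 4: 20 μL + 0.04 mL = 60 μL total → factor 60/20 = 3
Step 5: 35 μL + 2800 μL = 2835 μL total → factor 2835/35 = 81
Dilution factor to tube #3 = 35; to tube #5 = 8505
[tube #3]/[tube #5] = (factor to tube #5)/(factor to tube #3) = 8505/35 = 243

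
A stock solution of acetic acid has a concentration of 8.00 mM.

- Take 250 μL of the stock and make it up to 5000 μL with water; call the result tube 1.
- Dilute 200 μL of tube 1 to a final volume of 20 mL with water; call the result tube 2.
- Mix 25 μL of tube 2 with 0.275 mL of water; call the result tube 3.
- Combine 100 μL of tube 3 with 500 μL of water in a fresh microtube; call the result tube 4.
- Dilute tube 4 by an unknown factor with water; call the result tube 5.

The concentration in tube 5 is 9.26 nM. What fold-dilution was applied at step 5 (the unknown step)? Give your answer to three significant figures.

6.00-fold

Step 1: 250 μL brought to 5000 μL → factor 5000/250 = 20
Step 2: 200 μL brought to 20 mL → factor 20000/200 = 100
Step 3: 25 μL + 0.275 mL = 300 μL total → factor 300/25 = 12
Step 4: 100 μL + 500 μL = 600 μL total → factor 600/100 = 6
Step 5: unknown factor x
Product of known-step factors = 1.44 × 10^5
Overall factor = 8.00 mM / (9.26 nM) = 8.6393 × 10^5
x = 8.6393 × 10^5 / 1.44 × 10^5 = 6.00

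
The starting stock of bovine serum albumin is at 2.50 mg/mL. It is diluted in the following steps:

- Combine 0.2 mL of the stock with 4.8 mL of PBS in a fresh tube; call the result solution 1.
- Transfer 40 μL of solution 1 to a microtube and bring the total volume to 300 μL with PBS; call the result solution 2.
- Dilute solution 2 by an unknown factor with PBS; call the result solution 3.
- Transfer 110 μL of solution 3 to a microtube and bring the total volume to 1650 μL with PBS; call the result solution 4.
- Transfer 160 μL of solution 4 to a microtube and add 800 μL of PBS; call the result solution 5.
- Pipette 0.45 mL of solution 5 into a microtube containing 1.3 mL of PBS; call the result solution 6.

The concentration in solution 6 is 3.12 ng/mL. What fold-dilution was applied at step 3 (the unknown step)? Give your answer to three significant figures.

12.2-fold

Step 1: 0.2 mL + 4.8 mL = 5 mL total → factor 5/0.2 = 25
Step 2: 40 μL brought to 300 μL → factor 300/40 = 7.5
Step 3: unknown factor x
Step 4: 110 μL brought to 1650 μL → factor 1650/110 = 15
Step 5: 160 μL + 800 μL = 960 μL total → factor 960/160 = 6
Step 6: 0.45 mL + 1.3 mL = 1.75 mL total → factor 1.75/0.45 = 3.8889
Product of known-step factors = 65625
Overall factor = 2.50 mg/mL / (3.12 ng/mL) = 8.0128 × 10^5
x = 8.0128 × 10^5 / 65625 = 12.2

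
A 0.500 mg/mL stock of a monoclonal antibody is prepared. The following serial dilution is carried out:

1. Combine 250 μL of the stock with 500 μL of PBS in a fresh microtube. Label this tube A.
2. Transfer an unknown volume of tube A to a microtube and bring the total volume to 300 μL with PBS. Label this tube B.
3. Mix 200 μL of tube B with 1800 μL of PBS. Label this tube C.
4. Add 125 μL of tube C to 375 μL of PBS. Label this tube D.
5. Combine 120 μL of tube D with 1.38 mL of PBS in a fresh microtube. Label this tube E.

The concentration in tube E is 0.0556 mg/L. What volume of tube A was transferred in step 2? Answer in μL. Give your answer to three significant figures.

50.0 μL

Step 1: 250 μL + 500 μL = 750 μL total → factor 750/250 = 3
Step 2: v brought to 300 μL → factor = 300 μL/v
Step 3: 200 μL + 1800 μL = 2000 μL total → factor 2000/200 = 10
Step 4: 125 μL + 375 μL = 500 μL total → factor 500/125 = 4
Step 5: 120 μL + 1.38 mL = 1500 μL total → factor 1500/120 = 12.5
Product of known-step factors = 1500
Overall factor = 0.500 mg/mL / (0.0556 mg/L) = 8992.8
Step-2 factor = 8992.8 / 1500 = 5.9952
v = 300 μL / 5.9952 = 50.0 μL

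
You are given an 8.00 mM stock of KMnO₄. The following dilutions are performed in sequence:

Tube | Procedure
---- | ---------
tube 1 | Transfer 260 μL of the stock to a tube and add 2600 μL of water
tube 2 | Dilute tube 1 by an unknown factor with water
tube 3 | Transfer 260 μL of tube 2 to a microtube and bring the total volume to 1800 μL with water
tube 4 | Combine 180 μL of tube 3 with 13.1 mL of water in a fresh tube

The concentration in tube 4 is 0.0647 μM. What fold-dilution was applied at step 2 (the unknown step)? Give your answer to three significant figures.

Step 1: 260 μL + 2600 μL = 2860 μL total → factor 2860/260 = 11
Step 2: unknown factor x
Step 3: 260 μL brought to 1800 μL → factor 1800/260 = 6.9231
Step 4: 180 μL + 13.1 mL = 13280 μL total → factor 13280/180 = 73.778
Product of known-step factors = 5618.5
Overall factor = 8.00 mM / (0.0647 μM) = 1.2365 × 10^5
x = 1.2365 × 10^5 / 5618.5 = 22.0

22.0-fold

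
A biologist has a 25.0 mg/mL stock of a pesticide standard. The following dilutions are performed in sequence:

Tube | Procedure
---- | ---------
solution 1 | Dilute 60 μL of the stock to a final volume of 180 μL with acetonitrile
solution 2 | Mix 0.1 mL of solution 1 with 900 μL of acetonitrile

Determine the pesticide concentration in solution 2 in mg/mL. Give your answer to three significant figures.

0.833 mg/mL

Step 1: 60 μL brought to 180 μL → factor 180/60 = 3
Step 2: 0.1 mL + 900 μL = 1 mL total → factor 1/0.1 = 10
Overall dilution factor = 3 × 10 = 30
Final = 25.0 mg/mL / 30 = 0.833 mg/mL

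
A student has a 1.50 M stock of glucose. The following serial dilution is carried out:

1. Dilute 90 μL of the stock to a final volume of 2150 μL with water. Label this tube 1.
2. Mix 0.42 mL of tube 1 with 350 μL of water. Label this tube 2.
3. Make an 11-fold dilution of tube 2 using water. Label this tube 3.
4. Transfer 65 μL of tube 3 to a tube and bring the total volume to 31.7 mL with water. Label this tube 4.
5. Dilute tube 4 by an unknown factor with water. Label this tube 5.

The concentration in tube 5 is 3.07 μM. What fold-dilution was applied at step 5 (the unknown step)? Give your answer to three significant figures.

Step 1: 90 μL brought to 2150 μL → factor 2150/90 = 23.889
Step 2: 0.42 mL + 350 μL = 0.77 mL total → factor 0.77/0.42 = 1.8333
Step 3: 11-fold → factor 11
Step 4: 65 μL brought to 31.7 mL → factor 31700/65 = 487.69
Step 5: unknown factor x
Product of known-step factors = 2.3495 × 10^5
Overall factor = 1.50 M / (3.07 μM) = 4.886 × 10^5
x = 4.886 × 10^5 / 2.3495 × 10^5 = 2.08

2.08-fold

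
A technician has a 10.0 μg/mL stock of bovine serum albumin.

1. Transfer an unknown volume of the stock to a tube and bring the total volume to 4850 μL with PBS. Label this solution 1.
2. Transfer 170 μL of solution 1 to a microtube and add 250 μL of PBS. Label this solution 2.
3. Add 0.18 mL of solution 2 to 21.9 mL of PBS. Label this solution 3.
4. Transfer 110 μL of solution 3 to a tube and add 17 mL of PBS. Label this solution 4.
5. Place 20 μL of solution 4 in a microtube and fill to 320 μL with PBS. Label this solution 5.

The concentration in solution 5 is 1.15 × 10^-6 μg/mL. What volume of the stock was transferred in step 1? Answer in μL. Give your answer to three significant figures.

Step 1: v brought to 4850 μL → factor = 4850 μL/v
Step 2: 170 μL + 250 μL = 420 μL total → factor 420/170 = 2.4706
Step 3: 0.18 mL + 21.9 mL = 22.08 mL total → factor 22.08/0.18 = 122.67
Step 4: 110 μL + 17 mL = 17110 μL total → factor 17110/110 = 155.55
Step 5: 20 μL brought to 320 μL → factor 320/20 = 16
Product of known-step factors = 7.5423 × 10^5
Overall factor = 10.0 μg/mL / (1.15 × 10^-6 μg/mL) = 8.6957 × 10^6
Step-1 factor = 8.6957 × 10^6 / 7.5423 × 10^5 = 11.529
v = 4850 μL / 11.529 = 421 μL

421 μL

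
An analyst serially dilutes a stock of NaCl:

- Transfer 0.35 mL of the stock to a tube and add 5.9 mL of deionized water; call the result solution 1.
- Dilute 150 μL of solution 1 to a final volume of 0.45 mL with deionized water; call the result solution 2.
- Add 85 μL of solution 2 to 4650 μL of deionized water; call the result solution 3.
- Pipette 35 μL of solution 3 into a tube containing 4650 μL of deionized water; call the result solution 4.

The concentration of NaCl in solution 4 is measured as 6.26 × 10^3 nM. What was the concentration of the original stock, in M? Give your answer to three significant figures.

Step 1: 0.35 mL + 5.9 mL = 6.25 mL total → factor 6.25/0.35 = 17.857
Step 2: 150 μL brought to 0.45 mL → factor 450/150 = 3
Step 3: 85 μL + 4650 μL = 4735 μL total → factor 4735/85 = 55.706
Step 4: 35 μL + 4650 μL = 4685 μL total → factor 4685/35 = 133.86
Overall dilution factor = 17.857 × 3 × 55.706 × 133.86 = 3.9946 × 10^5
Stock = 6.26 × 10^3 nM × 3.9946 × 10^5 = 2.501 × 10^9 nM = 2.50 M

2.50 M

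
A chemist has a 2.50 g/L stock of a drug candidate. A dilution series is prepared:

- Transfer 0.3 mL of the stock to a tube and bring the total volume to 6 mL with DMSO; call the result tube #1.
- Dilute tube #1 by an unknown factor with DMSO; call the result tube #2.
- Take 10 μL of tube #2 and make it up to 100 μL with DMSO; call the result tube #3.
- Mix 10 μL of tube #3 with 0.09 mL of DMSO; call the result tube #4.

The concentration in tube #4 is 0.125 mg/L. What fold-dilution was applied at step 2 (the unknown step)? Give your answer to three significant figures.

10.0-fold

Step 1: 0.3 mL brought to 6 mL → factor 6/0.3 = 20
Step 2: unknown factor x
Step 3: 10 μL brought to 100 μL → factor 100/10 = 10
Step 4: 10 μL + 0.09 mL = 100 μL total → factor 100/10 = 10
Product of known-step factors = 2000
Overall factor = 2.50 g/L / (0.125 mg/L) = 20000
x = 20000 / 2000 = 10.0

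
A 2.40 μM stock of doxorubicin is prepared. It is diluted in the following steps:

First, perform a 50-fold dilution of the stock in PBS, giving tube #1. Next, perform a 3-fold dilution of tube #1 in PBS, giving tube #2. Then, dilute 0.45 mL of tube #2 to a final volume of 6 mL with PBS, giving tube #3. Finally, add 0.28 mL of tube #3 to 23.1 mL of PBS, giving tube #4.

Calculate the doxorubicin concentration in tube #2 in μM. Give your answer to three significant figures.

Step 1: 50-fold → factor 50
Step 2: 3-fold → factor 3
Dilution factor through tube #2 = 50 × 3 = 150
[tube #2] = 2.40 μM / 150 = 0.0160 μM

0.0160 μM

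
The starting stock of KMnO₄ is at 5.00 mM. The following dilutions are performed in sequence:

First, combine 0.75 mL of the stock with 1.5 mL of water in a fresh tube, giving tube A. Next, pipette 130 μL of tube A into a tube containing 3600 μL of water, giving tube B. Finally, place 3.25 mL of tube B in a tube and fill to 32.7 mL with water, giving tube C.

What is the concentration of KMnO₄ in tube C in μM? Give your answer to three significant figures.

5.77 μM

Step 1: 0.75 mL + 1.5 mL = 2.25 mL total → factor 2.25/0.75 = 3
Step 2: 130 μL + 3600 μL = 3730 μL total → factor 3730/130 = 28.692
Step 3: 3.25 mL brought to 32.7 mL → factor 32.7/3.25 = 10.062
Overall dilution factor = 3 × 28.692 × 10.062 = 866.07
Final = 5.00 mM / 866.07 = 0.005773 mM = 5.77 μM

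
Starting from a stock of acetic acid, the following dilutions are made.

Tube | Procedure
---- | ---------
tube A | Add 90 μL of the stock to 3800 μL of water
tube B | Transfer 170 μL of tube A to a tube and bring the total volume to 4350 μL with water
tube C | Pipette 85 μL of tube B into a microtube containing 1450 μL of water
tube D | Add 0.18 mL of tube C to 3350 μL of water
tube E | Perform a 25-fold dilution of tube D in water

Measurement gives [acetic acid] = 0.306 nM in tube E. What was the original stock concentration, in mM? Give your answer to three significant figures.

3.00 mM

Step 1: 90 μL + 3800 μL = 3890 μL total → factor 3890/90 = 43.222
Step 2: 170 μL brought to 4350 μL → factor 4350/170 = 25.588
Step 3: 85 μL + 1450 μL = 1535 μL total → factor 1535/85 = 18.059
Step 4: 0.18 mL + 3350 μL = 3.53 mL total → factor 3.53/0.18 = 19.611
Step 5: 25-fold → factor 25
Overall dilution factor = 43.222 × 25.588 × 18.059 × 19.611 × 25 = 9.7922 × 10^6
Stock = 0.306 nM × 9.7922 × 10^6 = 2.996 × 10^6 nM = 3.00 mM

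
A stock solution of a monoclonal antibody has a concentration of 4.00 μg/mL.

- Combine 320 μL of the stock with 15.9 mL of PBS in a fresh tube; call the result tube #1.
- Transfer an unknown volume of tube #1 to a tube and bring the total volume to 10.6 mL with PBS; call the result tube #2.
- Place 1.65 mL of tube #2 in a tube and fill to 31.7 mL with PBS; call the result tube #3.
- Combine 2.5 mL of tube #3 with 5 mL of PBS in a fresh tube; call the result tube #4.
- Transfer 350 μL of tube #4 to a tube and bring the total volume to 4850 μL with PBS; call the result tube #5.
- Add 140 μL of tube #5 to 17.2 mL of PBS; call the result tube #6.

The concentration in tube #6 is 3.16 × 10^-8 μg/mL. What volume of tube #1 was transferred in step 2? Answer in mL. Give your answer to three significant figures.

Step 1: 320 μL + 15.9 mL = 16220 μL total → factor 16220/320 = 50.688
Step 2: v brought to 10.6 mL → factor = 10.6 mL/v
Step 3: 1.65 mL brought to 31.7 mL → factor 31.7/1.65 = 19.212
Step 4: 2.5 mL + 5 mL = 7.5 mL total → factor 7.5/2.5 = 3
Step 5: 350 μL brought to 4850 μL → factor 4850/350 = 13.857
Step 6: 140 μL + 17.2 mL = 17340 μL total → factor 17340/140 = 123.86
Product of known-step factors = 5.0141 × 10^6
Overall factor = 4.00 μg/mL / (3.16 × 10^-8 μg/mL) = 1.2658 × 10^8
Step-2 factor = 1.2658 × 10^8 / 5.0141 × 10^6 = 25.245
v = 10.6 mL / 25.245 = 0.420 mL

0.420 mL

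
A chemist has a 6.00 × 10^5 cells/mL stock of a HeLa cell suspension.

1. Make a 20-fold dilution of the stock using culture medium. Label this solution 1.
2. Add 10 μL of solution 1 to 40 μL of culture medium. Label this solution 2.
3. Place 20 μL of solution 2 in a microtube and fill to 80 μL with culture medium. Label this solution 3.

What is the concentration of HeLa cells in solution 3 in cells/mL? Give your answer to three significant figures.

1.50 × 10^3 cells/mL

Step 1: 20-fold → factor 20
Step 2: 10 μL + 40 μL = 50 μL total → factor 50/10 = 5
Step 3: 20 μL brought to 80 μL → factor 80/20 = 4
Overall dilution factor = 20 × 5 × 4 = 400
Final = 6.00 × 10^5 cells/mL / 400 = 1.50 × 10^3 cells/mL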